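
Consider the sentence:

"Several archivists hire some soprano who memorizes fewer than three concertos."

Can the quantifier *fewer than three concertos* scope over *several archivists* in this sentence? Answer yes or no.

No

The target quantifier *fewer than three concertos* is part of the relative clause *who memorizes fewer than three concertos* modifying *some soprano*.
QR out of a relative clause is ruled out by the relative-clause island constraint.
So the wide-scope reading for *fewer than three concertos* is blocked.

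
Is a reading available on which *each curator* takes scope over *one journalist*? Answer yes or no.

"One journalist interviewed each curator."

Yes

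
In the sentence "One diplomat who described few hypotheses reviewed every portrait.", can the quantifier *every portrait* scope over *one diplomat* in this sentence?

Yes

The relative clause *who described few hypotheses* modifies *one diplomat*, but *every portrait* is not inside that relative clause — it is an argument of the matrix verb.
Clause-internal QR can adjoin the lower DP above the subject, yielding the inverse reading.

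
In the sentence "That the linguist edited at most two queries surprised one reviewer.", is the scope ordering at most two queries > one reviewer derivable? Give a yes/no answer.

No

Structurally, *at most two queries* is inside the sentential subject *that the linguist edited at most two queries*.
Clausal subjects are scope islands; QR from inside the subject into the matrix is barred.
The ordering *at most two queries* > *one reviewer* is therefore underivable.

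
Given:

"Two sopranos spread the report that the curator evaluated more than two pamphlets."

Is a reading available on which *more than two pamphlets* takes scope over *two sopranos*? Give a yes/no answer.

No

*more than two pamphlets* occurs within the complex NP *the report that the curator evaluated more than two pamphlets*.
The Complex NP Constraint bars QR out of the complement clause of a noun.
So *more than two pamphlets* cannot raise high enough to outscope *two sopranos*; only the surface ordering *two sopranos* > *more than two pamphlets* is available.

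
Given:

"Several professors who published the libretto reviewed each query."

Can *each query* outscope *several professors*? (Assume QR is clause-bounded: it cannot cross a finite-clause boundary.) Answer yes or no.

Yes

The RC *who published the libretto* is an island, but *each query* is not inside it — it is the matrix object, a clausemate of *several professors*.
Clause-internal QR can adjoin the lower DP above the subject, yielding the inverse reading.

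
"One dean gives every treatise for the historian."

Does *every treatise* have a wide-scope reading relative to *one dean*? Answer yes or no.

*every treatise* and *one dean* are in the same minimal clause.
Ordinary QR to a clause-peripheral position gives the wide-scope LF for the lower DP.

Yes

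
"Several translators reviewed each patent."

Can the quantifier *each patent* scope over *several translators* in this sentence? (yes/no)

Both DPs are arguments of the same predicate; there is no clause or island boundary between them.
QR within a single clause is free, so the lower quantifier may take scope over the higher one.

Yes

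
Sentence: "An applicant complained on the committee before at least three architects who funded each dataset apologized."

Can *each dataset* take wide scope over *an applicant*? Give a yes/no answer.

No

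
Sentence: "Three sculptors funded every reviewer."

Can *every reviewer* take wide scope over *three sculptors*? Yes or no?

*every reviewer* is the matrix object and *three sculptors* the matrix subject; the two are clausemates.
QR within a single clause is free, so the lower quantifier may take scope over the higher one.
So *every reviewer* > *three sculptors* is among the available readings.

Yes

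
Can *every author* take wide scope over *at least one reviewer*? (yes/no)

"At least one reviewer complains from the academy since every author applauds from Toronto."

No

Structurally, *every author* is inside the adjunct clause *since every author applauds from Toronto*.
Adjunct clauses are scope islands: a quantifier inside an adjunct cannot raise into the matrix clause.
So *every author* cannot raise to a position above *at least one reviewer*.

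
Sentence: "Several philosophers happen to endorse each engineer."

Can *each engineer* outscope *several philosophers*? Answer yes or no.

Yes

Raising constructions are monoclausal for scope purposes; *each engineer* is not separated from *several philosophers* by any island.
Ordinary QR to a clause-peripheral position gives the wide-scope LF for the lower DP.
So *each engineer* > *several philosophers* is among the available readings.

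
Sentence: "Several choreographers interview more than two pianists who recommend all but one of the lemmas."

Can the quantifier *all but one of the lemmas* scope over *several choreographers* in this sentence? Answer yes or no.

The DP *all but one of the lemmas* is contained in the relative clause *who recommend all but one of the lemmas* modifying *more than two pianists*.
The relative clause forms an island for QR, so the quantifier is confined to the head noun's restrictor.
*all but one of the lemmas* > *several choreographers* would require crossing that boundary, which is illicit.

No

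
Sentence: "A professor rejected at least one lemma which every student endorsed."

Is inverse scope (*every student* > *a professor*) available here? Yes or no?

*every student* is embedded in the relative clause *which every student endorsed* modifying *at least one lemma*.
A relative clause is a scope island — quantifier raising cannot cross its boundary.
So the wide-scope reading for *every student* is blocked.

No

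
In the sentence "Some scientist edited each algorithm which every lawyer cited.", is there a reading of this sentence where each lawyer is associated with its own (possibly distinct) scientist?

The paraphrase describes the scope ordering *every lawyer* > *some scientist*.
*every lawyer* is embedded in the relative clause *which every lawyer cited* modifying *each algorithm*.
Quantifiers inside a relative clause are trapped there; the RC boundary blocks QR.
The inverse ordering *every lawyer* > *some scientist* is therefore underivable.

No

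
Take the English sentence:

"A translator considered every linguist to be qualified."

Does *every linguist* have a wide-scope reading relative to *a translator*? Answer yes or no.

Yes

This is an ECM construction: *every linguist* is the infinitival subject, Case-marked by the matrix verb, and the infinitive is transparent for QR.
Clause-internal QR can adjoin the lower DP above the subject, yielding the inverse reading.
So *every linguist* > *a translator* is among the available readings.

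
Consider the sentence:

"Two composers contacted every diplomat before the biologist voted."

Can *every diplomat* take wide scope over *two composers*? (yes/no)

Yes

Although there is an adjunct clause, *every diplomat* is in the main clause, not inside the adjunct.
Ordinary QR to a clause-peripheral position gives the wide-scope LF for the lower DP.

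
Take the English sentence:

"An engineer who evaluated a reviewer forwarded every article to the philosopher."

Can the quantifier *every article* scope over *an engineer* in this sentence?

The relative clause *who evaluated a reviewer* modifies *an engineer*, but *every article* is not inside that relative clause — it is an argument of the matrix verb.
No island intervenes, so both surface and inverse scope are derivable.
The sentence is scopally ambiguous between *an engineer* > *every article* and *every article* > *an engineer*.

Yes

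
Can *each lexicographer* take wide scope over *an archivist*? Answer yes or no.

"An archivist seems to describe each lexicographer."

Yes

Raising constructions are monoclausal for scope purposes; *each lexicographer* is not separated from *an archivist* by any island.
With no island boundary between them, the object can take inverse scope over the subject via ordinary QR within the clause.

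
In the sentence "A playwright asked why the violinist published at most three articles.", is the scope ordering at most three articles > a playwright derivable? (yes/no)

*at most three articles* occurs within the embedded question *why the violinist published at most three articles*.
The wh-island constraint blocks QR out of an embedded interrogative.
So *at most three articles* cannot raise high enough to outscope *a playwright*; only the surface ordering *a playwright* > *at most three articles* is available.

No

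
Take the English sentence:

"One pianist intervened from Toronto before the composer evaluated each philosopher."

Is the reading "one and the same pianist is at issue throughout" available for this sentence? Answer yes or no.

Yes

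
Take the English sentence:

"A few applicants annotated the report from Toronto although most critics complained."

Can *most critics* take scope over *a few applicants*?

No

*most critics* is embedded in the adjunct clause *although most critics complained*.
Adjunct clauses are scope islands: a quantifier inside an adjunct cannot raise into the matrix clause.
There is no licit LF on which *most critics* c-commands *a few applicants*.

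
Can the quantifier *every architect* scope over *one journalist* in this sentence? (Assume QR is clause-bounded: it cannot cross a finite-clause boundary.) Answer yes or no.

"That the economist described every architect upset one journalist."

No

*every architect* occurs within the sentential subject *that the economist described every architect*.
Subjects — clausal subjects included — are islands for extraction, and QR is no exception.
The ordering *every architect* > *one journalist* is therefore underivable.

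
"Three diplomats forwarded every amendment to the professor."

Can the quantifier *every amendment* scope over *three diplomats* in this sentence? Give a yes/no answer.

*every amendment* and *three diplomats* are in the same minimal clause.
Since no island is crossed, the inverse ordering is licensed alongside surface scope.

Yes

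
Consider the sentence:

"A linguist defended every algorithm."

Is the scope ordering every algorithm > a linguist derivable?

*every algorithm* is the matrix object and *a linguist* the matrix subject; the two are clausemates.
Nothing blocks QR of the lower DP to a position above the higher one, so inverse scope is available.
So *every algorithm* > *a linguist* is among the available readings.

Yes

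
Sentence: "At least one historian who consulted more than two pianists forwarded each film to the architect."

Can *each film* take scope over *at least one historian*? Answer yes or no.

*each film* is a matrix argument; only *at least one historian* is modified by the relative clause *who consulted more than two pianists*, so the RC island is irrelevant to the target quantifier.
With no island boundary between them, the object can take inverse scope over the subject via ordinary QR within the clause.

Yes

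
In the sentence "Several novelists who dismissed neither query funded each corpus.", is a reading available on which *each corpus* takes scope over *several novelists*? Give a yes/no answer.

Yes

Although the sentence contains a relative clause (*who dismissed neither query*), *each corpus* is outside it, in the matrix VP.
Nothing blocks QR of the lower DP to a position above the higher one, so inverse scope is available.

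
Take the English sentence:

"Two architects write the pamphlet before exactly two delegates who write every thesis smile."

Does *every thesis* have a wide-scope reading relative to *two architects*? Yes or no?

*every thesis* sits inside the relative clause *who write every thesis*, which is itself inside the adjunct *before exactly two delegates who write every thesis smile*.
Both the relative clause and the enclosing adjunct are scope islands; QR cannot cross either.
*every thesis* is confined to the island and cannot take scope over *two architects*.

No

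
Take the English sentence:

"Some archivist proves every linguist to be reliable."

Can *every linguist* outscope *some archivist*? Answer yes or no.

ECM infinitives lack a CP barrier, so *every linguist* can QR over the matrix subject *some archivist*.
No island intervenes, so both surface and inverse scope are derivable.
So *every linguist* > *some archivist* is among the available readings.

Yes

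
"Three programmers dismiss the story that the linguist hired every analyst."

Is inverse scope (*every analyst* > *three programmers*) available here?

No

*every analyst* sits inside the complex NP *the story that the linguist hired every analyst*.
The Complex NP Constraint bars QR out of the complement clause of a noun.
So *every analyst* cannot raise to a position above *three programmers*.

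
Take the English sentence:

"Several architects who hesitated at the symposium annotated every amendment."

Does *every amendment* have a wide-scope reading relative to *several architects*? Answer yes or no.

*every amendment* is a matrix argument; only *several architects* is modified by the relative clause *who hesitated at the symposium*, so the RC island is irrelevant to the target quantifier.
QR within a single clause is free, so the lower quantifier may take scope over the higher one.

Yes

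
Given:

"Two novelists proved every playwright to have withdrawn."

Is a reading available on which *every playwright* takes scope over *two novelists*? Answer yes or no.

The ECM infinitive is scope-transparent — *every playwright* is free to raise above *two novelists*.
Clause-internal QR can adjoin the lower DP above the subject, yielding the inverse reading.

Yes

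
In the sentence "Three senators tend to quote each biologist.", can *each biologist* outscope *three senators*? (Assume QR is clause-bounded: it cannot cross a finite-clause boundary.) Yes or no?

The matrix predicate is a raising verb, whose infinitival complement is not a scope island — *each biologist* can QR into the matrix clause.
With no island boundary between them, the object can take inverse scope over the subject via ordinary QR within the clause.
The sentence is scopally ambiguous between *three senators* > *each biologist* and *each biologist* > *three senators*.

Yes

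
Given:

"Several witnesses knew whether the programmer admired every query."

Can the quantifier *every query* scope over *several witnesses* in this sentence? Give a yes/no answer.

No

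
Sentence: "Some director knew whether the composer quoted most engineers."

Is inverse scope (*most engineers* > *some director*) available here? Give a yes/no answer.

*most engineers* occurs within the embedded question *whether the composer quoted most engineers*.
The wh-island constraint blocks QR out of an embedded interrogative.
So *most engineers* cannot raise to a position above *some director*.
(Only the surface reading survives: one fixed director with respect to all the relevant engineers.)

No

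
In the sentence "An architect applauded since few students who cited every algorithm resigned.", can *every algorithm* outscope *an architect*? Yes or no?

No

*every algorithm* sits inside the relative clause *who cited every algorithm*, which is itself inside the adjunct *since few students who cited every algorithm resigned*.
Both the relative clause and the enclosing adjunct are scope islands; QR cannot cross either.
The inverse ordering *every algorithm* > *an architect* is therefore underivable.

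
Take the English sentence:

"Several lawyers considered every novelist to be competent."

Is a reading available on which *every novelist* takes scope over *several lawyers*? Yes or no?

*every novelist* is the subject of an ECM infinitive — the infinitival complement of an ECM verb is not a scope island, so *every novelist* can raise into the matrix clause.
Clause-internal QR can adjoin the lower DP above the subject, yielding the inverse reading.

Yes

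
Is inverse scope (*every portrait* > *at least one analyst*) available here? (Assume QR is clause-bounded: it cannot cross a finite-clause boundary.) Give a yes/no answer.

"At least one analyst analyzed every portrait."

Yes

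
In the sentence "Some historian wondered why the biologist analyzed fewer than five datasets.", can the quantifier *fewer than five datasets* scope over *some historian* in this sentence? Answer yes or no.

No

*fewer than five datasets* occurs within the embedded question *why the biologist analyzed fewer than five datasets*.
The wh-island constraint blocks QR out of an embedded interrogative.
So *fewer than five datasets* cannot raise high enough to outscope *some historian*; only the surface ordering *some historian* > *fewer than five datasets* is available.
(Only the surface reading survives: one fixed historian with respect to all the relevant datasets.)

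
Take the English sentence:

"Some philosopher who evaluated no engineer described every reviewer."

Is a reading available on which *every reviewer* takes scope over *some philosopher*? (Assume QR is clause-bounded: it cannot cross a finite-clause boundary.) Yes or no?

Yes

*every reviewer* is a matrix argument; only *some philosopher* is modified by the relative clause *who evaluated no engineer*, so the RC island is irrelevant to the target quantifier.
With no island boundary between them, the object can take inverse scope over the subject via ordinary QR within the clause.
The sentence is scopally ambiguous between *some philosopher* > *every reviewer* and *every reviewer* > *some philosopher*.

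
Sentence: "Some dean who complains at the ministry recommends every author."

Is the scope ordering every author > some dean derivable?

*every author* is a matrix argument; only *some dean* is modified by the relative clause *who complains at the ministry*, so the RC island is irrelevant to the target quantifier.
No island intervenes, so both surface and inverse scope are derivable.

Yes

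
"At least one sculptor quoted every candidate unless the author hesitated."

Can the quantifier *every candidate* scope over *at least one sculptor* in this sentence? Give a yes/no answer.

Although there is an adjunct clause, *every candidate* is in the main clause, not inside the adjunct.
Clause-internal QR can adjoin the lower DP above the subject, yielding the inverse reading.

Yes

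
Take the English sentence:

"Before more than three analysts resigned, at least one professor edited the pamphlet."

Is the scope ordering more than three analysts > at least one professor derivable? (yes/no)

No

The target quantifier *more than three analysts* is part of the adjunct clause *before more than three analysts resigned*.
Adjunct clauses are scope islands: a quantifier inside an adjunct cannot raise into the matrix clause.
*more than three analysts* is confined to the island and cannot take scope over *at least one professor*.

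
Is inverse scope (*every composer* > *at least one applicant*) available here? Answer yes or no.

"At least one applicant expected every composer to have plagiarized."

Yes

The ECM infinitive is scope-transparent — *every composer* is free to raise above *at least one applicant*.
Clause-internal QR can adjoin the lower DP above the subject, yielding the inverse reading.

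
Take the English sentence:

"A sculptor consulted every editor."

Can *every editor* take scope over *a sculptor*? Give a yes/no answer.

*every editor* and *a sculptor* are in the same minimal clause.
Since no island is crossed, the inverse ordering is licensed alongside surface scope.

Yes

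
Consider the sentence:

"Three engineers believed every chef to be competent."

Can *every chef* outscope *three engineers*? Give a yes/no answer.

The ECM infinitive is scope-transparent — *every chef* is free to raise above *three engineers*.
No island intervenes, so both surface and inverse scope are derivable.
The sentence is scopally ambiguous between *three engineers* > *every chef* and *every chef* > *three engineers*.

Yes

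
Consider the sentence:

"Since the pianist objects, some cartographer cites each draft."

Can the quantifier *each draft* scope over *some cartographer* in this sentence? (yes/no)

Yes

The adjunct island is irrelevant here — *each draft* and *some cartographer* are both in the matrix clause.
No island intervenes, so both surface and inverse scope are derivable.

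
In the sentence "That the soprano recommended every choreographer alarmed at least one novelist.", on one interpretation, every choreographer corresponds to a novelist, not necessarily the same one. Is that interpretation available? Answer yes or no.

No

The described interpretation is the *every choreographer* > *at least one novelist* scoping.
*every choreographer* is embedded in the sentential subject *that the soprano recommended every choreographer*.
The Sentential Subject Constraint rules out raising the quantifier out of the that-clause subject.
There is no licit LF on which *every choreographer* c-commands *at least one novelist*.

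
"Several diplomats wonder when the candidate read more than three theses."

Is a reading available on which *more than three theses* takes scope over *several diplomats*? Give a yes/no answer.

The DP *more than three theses* is contained in the embedded question *when the candidate read more than three theses*.
Embedded wh-clauses are opaque for QR, so the quantifier stays inside the question.
There is no licit LF on which *more than three theses* c-commands *several diplomats*.

No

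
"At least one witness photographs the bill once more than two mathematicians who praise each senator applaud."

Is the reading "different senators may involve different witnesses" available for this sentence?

No

The paraphrase describes the scope ordering *each senator* > *at least one witness*.
Structurally, *each senator* is inside the relative clause *who praise each senator*, which is itself inside the adjunct *once more than two mathematicians who praise each senator applaud*.
Even if one barrier were somehow void, the other would still block QR.
*each senator* > *at least one witness* would require crossing that boundary, which is illicit.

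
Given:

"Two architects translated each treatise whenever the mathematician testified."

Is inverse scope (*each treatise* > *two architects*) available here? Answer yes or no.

Neither queried DP is inside the adjunct, so the adjunct-island constraint does not apply.
With no island boundary between them, the object can take inverse scope over the subject via ordinary QR within the clause.
So *each treatise* > *two architects* is among the available readings.

Yes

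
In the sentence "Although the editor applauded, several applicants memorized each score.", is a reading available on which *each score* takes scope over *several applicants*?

Although there is an adjunct clause, *each score* is in the main clause, not inside the adjunct.
Clause-internal QR can adjoin the lower DP above the subject, yielding the inverse reading.

Yes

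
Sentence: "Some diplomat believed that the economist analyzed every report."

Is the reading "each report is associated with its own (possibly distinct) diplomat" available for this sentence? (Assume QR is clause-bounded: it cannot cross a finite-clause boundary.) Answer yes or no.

No

The paraphrase describes the scope ordering *every report* > *some diplomat*.
The target quantifier *every report* is part of the finite complement clause *that the economist analyzed every report*.
Under clause-bounded QR, a quantifier in an embedded finite clause cannot raise into the matrix clause.
So *every report* cannot raise high enough to outscope *some diplomat*; only the surface ordering *some diplomat* > *every report* is available.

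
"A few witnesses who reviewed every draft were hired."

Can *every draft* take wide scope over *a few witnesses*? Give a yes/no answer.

The target quantifier *every draft* is part of the relative clause *who reviewed every draft*.
The relative clause forms an island for QR, so the quantifier is confined to the head noun's restrictor.
So *every draft* cannot raise to a position above *a few witnesses*.

No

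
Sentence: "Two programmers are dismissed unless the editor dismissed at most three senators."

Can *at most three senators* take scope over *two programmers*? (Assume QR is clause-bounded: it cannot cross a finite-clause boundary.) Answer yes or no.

No

The target quantifier *at most three senators* is part of the adjunct clause *unless the editor dismissed at most three senators*.
Adverbial clauses are not L-marked, so they are barriers for QR — the quantifier cannot escape the adjunct.
The inverse ordering *at most three senators* > *two programmers* is therefore underivable.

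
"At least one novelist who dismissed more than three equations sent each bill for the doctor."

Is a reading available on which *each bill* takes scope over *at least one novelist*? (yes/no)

*each bill* sits in the matrix clause, not in the relative clause on *at least one novelist*.
Ordinary QR to a clause-peripheral position gives the wide-scope LF for the lower DP.
The sentence is scopally ambiguous between *at least one novelist* > *each bill* and *each bill* > *at least one novelist*.

Yes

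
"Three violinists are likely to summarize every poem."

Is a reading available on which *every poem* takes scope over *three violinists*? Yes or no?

Raising constructions are monoclausal for scope purposes; *every poem* is not separated from *three violinists* by any island.
No island intervenes, so both surface and inverse scope are derivable.

Yes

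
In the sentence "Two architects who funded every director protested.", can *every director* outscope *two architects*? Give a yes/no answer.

The DP *every director* is contained in the relative clause *who funded every director*.
QR out of a relative clause is ruled out by the relative-clause island constraint.
*every director* is confined to the island and cannot take scope over *two architects*.

No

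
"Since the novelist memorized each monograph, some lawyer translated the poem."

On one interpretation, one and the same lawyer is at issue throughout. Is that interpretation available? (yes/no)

Yes

That reading corresponds to *some lawyer* > *each monograph*.
*some lawyer* is a matrix-clause argument and can take scope within the matrix clause over the constituent containing *each monograph*, so *some lawyer* > *each monograph* needs no island-crossing movement and is available.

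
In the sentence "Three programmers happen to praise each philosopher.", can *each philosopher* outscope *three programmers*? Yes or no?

*each philosopher* is inside a raising infinitive, which is transparent to QR (no CP barrier), so it behaves as a matrix argument.
No island intervenes, so both surface and inverse scope are derivable.

Yes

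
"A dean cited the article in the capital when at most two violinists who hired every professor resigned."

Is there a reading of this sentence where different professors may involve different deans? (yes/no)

That reading corresponds to *every professor* > *a dean*.
*every professor* is embedded in the relative clause *who hired every professor*, which is itself inside the adjunct *when at most two violinists who hired every professor resigned*.
Both the relative clause and the enclosing adjunct are scope islands; QR cannot cross either.
*every professor* > *a dean* would require crossing that boundary, which is illicit.

No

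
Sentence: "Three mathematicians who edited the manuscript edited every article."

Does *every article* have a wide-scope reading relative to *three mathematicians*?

*every article* sits in the matrix clause, not in the relative clause on *three mathematicians*.
Clause-internal QR can adjoin the lower DP above the subject, yielding the inverse reading.

Yes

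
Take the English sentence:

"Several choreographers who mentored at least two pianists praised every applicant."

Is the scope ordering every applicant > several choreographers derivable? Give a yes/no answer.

Although the sentence contains a relative clause (*who mentored at least two pianists*), *every applicant* is outside it, in the matrix VP.
Ordinary QR to a clause-peripheral position gives the wide-scope LF for the lower DP.
So *every applicant* > *several choreographers* is among the available readings.

Yes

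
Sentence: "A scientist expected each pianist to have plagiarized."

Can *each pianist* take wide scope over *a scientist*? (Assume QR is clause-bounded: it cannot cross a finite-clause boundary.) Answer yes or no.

The ECM infinitive is scope-transparent — *each pianist* is free to raise above *a scientist*.
No island intervenes, so both surface and inverse scope are derivable.
The sentence is scopally ambiguous between *a scientist* > *each pianist* and *each pianist* > *a scientist*.

Yes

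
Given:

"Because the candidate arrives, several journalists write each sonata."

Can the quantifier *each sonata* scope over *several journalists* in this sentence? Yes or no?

Yes

The adjunct island is irrelevant here — *each sonata* and *several journalists* are both in the matrix clause.
Since no island is crossed, the inverse ordering is licensed alongside surface scope.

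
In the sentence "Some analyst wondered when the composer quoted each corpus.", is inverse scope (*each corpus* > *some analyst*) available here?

Structurally, *each corpus* is inside the embedded question *when the composer quoted each corpus*.
QR across an interrogative CP boundary is ruled out as a wh-island violation.
*each corpus* > *some analyst* would require crossing that boundary, which is illicit.

No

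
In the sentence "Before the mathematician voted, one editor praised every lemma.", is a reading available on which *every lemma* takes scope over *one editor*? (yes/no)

Yes

Neither queried DP is inside the adjunct, so the adjunct-island constraint does not apply.
No island intervenes, so both surface and inverse scope are derivable.
Both orderings are possible: *one editor* > *every lemma* and *every lemma* > *one editor*.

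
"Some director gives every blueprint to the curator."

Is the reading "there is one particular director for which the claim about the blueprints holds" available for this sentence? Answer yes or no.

This is the *some director* > *every blueprint* reading.
Nothing needs to raise for *some director* > *every blueprint*, so no island constraint is at stake.

Yes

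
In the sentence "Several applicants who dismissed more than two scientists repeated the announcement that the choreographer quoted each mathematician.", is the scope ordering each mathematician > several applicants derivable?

No

The target quantifier *each mathematician* is part of the complex NP *the announcement that the choreographer quoted each mathematician*.
Noun-complement clauses are scope islands (the Complex NP Constraint): a quantifier inside one cannot scope into the matrix.
So *each mathematician* cannot raise to a position above *several applicants*.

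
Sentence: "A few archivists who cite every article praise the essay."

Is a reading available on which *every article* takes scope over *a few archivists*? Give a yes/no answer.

*every article* sits inside the relative clause *who cite every article*.
The relative clause forms an island for QR, so the quantifier is confined to the head noun's restrictor.
*every article* is confined to the island and cannot take scope over *a few archivists*.

No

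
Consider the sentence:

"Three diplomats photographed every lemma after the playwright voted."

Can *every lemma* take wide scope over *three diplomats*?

Yes

The adjunct island is irrelevant here — *every lemma* and *three diplomats* are both in the matrix clause.
With no island boundary between them, the object can take inverse scope over the subject via ordinary QR within the clause.
So *every lemma* > *three diplomats* is among the available readings.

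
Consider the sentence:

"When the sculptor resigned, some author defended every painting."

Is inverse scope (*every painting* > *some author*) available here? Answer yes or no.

*every painting* is a matrix argument; the adjunct is an island but the target quantifier is outside it.
With no island boundary between them, the object can take inverse scope over the subject via ordinary QR within the clause.

Yes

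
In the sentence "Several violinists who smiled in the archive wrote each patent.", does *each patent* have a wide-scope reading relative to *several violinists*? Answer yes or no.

Yes

The relative clause *who smiled in the archive* modifies *several violinists*, but *each patent* is not inside that relative clause — it is an argument of the matrix verb.
Nothing blocks QR of the lower DP to a position above the higher one, so inverse scope is available.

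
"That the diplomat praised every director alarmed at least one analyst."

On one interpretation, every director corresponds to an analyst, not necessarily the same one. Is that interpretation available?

This is the *every director* > *at least one analyst* reading.
The DP *every director* is contained in the sentential subject *that the diplomat praised every director*.
Subjects — clausal subjects included — are islands for extraction, and QR is no exception.
*every director* is confined to the island and cannot take scope over *at least one analyst*.

No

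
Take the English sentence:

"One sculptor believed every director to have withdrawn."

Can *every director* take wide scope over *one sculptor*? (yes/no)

ECM infinitives lack a CP barrier, so *every director* can QR over the matrix subject *one sculptor*.
With no island boundary between them, the object can take inverse scope over the subject via ordinary QR within the clause.
So *every director* > *one sculptor* is among the available readings.

Yes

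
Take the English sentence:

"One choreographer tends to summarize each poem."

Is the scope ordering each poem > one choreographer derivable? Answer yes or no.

The matrix predicate is a raising verb, whose infinitival complement is not a scope island — *each poem* can QR into the matrix clause.
QR within a single clause is free, so the lower quantifier may take scope over the higher one.

Yes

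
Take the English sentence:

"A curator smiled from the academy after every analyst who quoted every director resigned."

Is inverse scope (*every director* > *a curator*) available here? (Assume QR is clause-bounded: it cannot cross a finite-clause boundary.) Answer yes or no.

Structurally, *every director* is inside the relative clause *who quoted every director*, which is itself inside the adjunct *after every analyst who quoted every director resigned*.
Even if one barrier were somehow void, the other would still block QR.
So *every director* cannot raise high enough to outscope *a curator*; only the surface ordering *a curator* > *every director* is available.

No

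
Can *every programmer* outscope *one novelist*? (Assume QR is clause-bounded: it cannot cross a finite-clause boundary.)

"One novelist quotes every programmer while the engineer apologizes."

Neither queried DP is inside the adjunct, so the adjunct-island constraint does not apply.
Nothing blocks QR of the lower DP to a position above the higher one, so inverse scope is available.
Both orderings are possible: *one novelist* > *every programmer* and *every programmer* > *one novelist*.

Yes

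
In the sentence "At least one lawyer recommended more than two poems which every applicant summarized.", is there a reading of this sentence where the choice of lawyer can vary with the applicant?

The described interpretation is the *every applicant* > *at least one lawyer* scoping.
The DP *every applicant* is contained in the relative clause *which every applicant summarized* modifying *more than two poems*.
A relative clause is a scope island — quantifier raising cannot cross its boundary.
So *every applicant* cannot raise to a position above *at least one lawyer*.
(Only the surface reading survives: one fixed lawyer with respect to all the relevant applicants.)

No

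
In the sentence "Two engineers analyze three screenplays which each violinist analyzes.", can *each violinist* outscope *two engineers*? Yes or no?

No

*each violinist* is embedded in the relative clause *which each violinist analyzes* modifying *three screenplays*.
Relative clauses block scope extraction: QR cannot target a position outside the modified NP.
So *each violinist* cannot raise to a position above *two engineers*.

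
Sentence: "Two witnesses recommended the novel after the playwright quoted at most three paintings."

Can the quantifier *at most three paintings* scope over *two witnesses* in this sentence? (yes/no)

*at most three paintings* occurs within the adjunct clause *after the playwright quoted at most three paintings*.
Since the clause is an adjunct (not a complement), the Adjunct Condition blocks QR across its edge.
So *at most three paintings* cannot raise high enough to outscope *two witnesses*; only the surface ordering *two witnesses* > *at most three paintings* is available.

No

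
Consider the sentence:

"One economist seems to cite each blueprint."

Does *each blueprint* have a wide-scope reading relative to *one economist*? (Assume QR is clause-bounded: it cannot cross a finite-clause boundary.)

Yes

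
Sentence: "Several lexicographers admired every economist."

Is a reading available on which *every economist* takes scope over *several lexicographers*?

Yes

Both DPs are arguments of the same predicate; there is no clause or island boundary between them.
QR within a single clause is free, so the lower quantifier may take scope over the higher one.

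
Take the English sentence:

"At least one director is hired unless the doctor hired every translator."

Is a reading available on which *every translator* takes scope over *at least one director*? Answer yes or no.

No

The target quantifier *every translator* is part of the adjunct clause *unless the doctor hired every translator*.
The adjunct-island constraint bars QR out of an adverbial clause.
Hence only narrow scope for *every translator* (under *at least one director*) survives.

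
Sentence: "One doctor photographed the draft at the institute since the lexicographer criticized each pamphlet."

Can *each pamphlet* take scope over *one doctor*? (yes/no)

No

The target quantifier *each pamphlet* is part of the adjunct clause *since the lexicographer criticized each pamphlet*.
Since the clause is an adjunct (not a complement), the Adjunct Condition blocks QR across its edge.
So *each pamphlet* cannot raise high enough to outscope *one doctor*; only the surface ordering *one doctor* > *each pamphlet* is available.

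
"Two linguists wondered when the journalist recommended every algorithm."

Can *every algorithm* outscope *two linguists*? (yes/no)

The target quantifier *every algorithm* is part of the embedded question *when the journalist recommended every algorithm*.
An indirect question is a wh-island; the filled [Spec,CP] blocks QR across the CP edge.
So *every algorithm* cannot raise high enough to outscope *two linguists*; only the surface ordering *two linguists* > *every algorithm* is available.

No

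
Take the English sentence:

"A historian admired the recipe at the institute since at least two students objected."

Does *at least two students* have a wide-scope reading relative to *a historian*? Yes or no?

No

Structurally, *at least two students* is inside the adjunct clause *since at least two students objected*.
Adjuncts are opaque for quantifier raising; a quantifier in an adjunct stays inside it.
There is no licit LF on which *at least two students* c-commands *a historian*.
(Only the surface reading survives: one fixed historian with respect to all the relevant students.)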